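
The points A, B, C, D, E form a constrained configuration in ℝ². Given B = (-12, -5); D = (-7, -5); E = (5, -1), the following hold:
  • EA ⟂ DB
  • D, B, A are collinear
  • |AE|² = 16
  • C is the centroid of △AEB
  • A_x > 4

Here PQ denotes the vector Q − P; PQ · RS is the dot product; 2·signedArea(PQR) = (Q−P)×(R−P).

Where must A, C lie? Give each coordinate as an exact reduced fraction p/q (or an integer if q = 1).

1. A_x = 5  [D, B, A are collinear ∩ EA ⟂ DB]
2. A_y = -5  [D, B, A are collinear ∩ EA ⟂ DB]
   → A = (5, -5)
3. C_x = -2/3  [C is the centroid of △AEB]
4. C_y = -11/3  [C is the centroid of △AEB]
   → C = (-2/3, -11/3)

A = (5, -5)
C = (-2/3, -11/3)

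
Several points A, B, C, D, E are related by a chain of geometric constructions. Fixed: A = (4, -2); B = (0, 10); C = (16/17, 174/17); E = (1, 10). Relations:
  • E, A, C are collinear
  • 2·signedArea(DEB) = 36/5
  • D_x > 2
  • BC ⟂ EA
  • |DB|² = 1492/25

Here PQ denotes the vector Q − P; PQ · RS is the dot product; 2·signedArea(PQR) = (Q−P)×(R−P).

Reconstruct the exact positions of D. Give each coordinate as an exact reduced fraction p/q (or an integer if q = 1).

1. D_y = 14/5  [2·signedArea(DEB) = 36/5]
2. D_x = 14/5  [|DB|² = 1492/25]
   → D = (14/5, 14/5)

D = (14/5, 14/5)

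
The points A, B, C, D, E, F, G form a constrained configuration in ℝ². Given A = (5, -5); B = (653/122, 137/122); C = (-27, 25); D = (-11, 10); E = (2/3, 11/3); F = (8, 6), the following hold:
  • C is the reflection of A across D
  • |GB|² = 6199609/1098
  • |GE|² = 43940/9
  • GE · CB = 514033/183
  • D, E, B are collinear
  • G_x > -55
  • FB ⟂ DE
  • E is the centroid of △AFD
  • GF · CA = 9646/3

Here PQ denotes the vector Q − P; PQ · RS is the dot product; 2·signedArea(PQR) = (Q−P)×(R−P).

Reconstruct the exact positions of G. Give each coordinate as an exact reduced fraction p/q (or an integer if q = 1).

G = (-164/3, 139/3)

1. G_x = -164/3  [GE · CB = 514033/183 ∩ GF · CA = 9646/3]
2. G_y = 139/3  [GE · CB = 514033/183 ∩ GF · CA = 9646/3]
   → G = (-164/3, 139/3)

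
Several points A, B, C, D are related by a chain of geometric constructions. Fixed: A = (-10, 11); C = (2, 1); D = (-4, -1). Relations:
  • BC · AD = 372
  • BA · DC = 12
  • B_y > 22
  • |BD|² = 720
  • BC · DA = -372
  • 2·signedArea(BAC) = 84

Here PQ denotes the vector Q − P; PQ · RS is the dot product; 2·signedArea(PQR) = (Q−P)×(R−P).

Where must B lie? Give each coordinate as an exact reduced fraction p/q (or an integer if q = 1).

1. B_x = -16  [BC · AD = 372 ∩ BA · DC = 12]
2. B_y = 23  [BC · AD = 372 ∩ BA · DC = 12]
   → B = (-16, 23)

B = (-16, 23)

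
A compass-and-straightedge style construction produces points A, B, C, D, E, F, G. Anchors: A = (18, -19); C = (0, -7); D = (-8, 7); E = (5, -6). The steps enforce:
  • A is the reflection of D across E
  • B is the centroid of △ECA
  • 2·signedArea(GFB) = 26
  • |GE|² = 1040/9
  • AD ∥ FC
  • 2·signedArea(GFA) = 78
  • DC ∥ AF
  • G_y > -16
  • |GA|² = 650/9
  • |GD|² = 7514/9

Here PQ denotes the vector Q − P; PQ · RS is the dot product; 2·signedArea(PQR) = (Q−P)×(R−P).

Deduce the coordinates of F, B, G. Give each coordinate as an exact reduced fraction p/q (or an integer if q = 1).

B = (23/3, -32/3)
F = (26, -33)
G = (31/3, -46/3)

1. F_x = 26  [AD ∥ FC ∩ DC ∥ AF]
2. F_y = -33  [AD ∥ FC ∩ DC ∥ AF]
   → F = (26, -33)
3. B_x = 23/3  [B is the centroid of △ECA]
4. B_y = -32/3  [B is the centroid of △ECA]
   → B = (23/3, -32/3)
5. G_x = 31/3  [2·signedArea(GFA) = 78 ∩ 2·signedArea(GFB) = 26]
6. G_y = -46/3  [2·signedArea(GFA) = 78 ∩ 2·signedArea(GFB) = 26]
   → G = (31/3, -46/3)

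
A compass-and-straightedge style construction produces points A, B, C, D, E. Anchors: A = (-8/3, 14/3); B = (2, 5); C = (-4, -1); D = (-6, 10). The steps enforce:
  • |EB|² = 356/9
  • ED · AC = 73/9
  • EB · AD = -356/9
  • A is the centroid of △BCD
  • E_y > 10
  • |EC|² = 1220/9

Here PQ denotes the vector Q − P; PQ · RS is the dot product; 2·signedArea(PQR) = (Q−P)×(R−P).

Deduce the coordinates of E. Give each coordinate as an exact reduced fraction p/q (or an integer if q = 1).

E = (-4/3, 31/3)

1. E_x = -4/3  [EB · AD = -356/9 ∩ ED · AC = 73/9]
2. E_y = 31/3  [EB · AD = -356/9 ∩ ED · AC = 73/9]
   → E = (-4/3, 31/3)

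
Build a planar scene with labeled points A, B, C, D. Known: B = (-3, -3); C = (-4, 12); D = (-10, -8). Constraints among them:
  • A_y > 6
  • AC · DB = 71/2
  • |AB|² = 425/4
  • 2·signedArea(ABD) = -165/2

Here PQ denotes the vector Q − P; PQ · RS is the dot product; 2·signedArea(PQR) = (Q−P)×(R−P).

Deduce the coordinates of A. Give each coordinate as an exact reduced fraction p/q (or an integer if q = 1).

A = (-11/2, 7)

1. A_x = -11/2  [2·signedArea(ABD) = -165/2 ∩ AC · DB = 71/2]
2. A_y = 7  [2·signedArea(ABD) = -165/2 ∩ AC · DB = 71/2]
   → A = (-11/2, 7)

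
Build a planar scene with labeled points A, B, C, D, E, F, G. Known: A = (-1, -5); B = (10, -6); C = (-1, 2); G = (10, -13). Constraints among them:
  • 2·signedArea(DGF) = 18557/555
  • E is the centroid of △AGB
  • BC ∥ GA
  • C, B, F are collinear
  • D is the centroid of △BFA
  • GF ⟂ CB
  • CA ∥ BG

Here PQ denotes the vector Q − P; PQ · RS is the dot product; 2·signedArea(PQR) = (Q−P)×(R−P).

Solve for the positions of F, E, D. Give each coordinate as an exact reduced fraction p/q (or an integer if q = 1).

D = (1377/185, -3593/555)
E = (19/3, -8)
F = (2466/185, -1558/185)

1. F_x = 2466/185  [C, B, F are collinear ∩ GF ⟂ CB]
2. F_y = -1558/185  [C, B, F are collinear ∩ GF ⟂ CB]
   → F = (2466/185, -1558/185)
3. E_x = 19/3  [E is the centroid of △AGB]
4. E_y = -8  [E is the centroid of △AGB]
   → E = (19/3, -8)
5. D_x = 1377/185  [D is the centroid of △BFA]
6. D_y = -3593/555  [D is the centroid of △BFA]
   → D = (1377/185, -3593/555)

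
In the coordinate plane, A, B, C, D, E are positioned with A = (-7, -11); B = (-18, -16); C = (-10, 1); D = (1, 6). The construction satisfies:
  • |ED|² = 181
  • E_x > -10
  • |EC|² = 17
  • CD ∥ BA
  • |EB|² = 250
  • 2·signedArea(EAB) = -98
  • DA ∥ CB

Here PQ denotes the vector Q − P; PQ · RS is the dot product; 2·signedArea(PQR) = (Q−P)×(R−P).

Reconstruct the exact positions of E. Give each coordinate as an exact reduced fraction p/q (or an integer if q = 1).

1. E_x = -9  [line 5·x + -11·y + 12 = 0 ∩ |EB|² = 250]
2. E_y = -3  [line 5·x + -11·y + 12 = 0 ∩ |EB|² = 250]
   → E = (-9, -3)

E = (-9, -3)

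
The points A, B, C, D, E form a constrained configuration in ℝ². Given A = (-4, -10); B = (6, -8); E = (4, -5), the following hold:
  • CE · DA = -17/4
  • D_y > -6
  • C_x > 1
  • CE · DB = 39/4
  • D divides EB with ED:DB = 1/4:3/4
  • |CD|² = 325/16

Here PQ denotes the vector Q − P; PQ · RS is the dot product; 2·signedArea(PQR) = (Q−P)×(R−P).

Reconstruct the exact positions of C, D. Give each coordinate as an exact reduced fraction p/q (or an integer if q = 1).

C = (2, -2)
D = (9/2, -23/4)

1. D_x = 9/2  [D divides EB with ED:DB = 1/4:3/4]
2. D_y = -23/4  [D divides EB with ED:DB = 1/4:3/4]
   → D = (9/2, -23/4)
3. C_x = 2  [CE · DB = 39/4 ∩ CE · DA = -17/4]
4. C_y = -2  [CE · DB = 39/4 ∩ CE · DA = -17/4]
   → C = (2, -2)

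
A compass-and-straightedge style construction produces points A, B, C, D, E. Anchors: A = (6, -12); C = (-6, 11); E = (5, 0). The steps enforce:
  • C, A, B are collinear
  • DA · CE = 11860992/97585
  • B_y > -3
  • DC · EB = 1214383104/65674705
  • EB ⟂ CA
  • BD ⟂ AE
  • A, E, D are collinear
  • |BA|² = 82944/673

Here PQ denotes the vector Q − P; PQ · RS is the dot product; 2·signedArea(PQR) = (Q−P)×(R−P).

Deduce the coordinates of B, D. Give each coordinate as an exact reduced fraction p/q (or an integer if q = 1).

1. B_x = 582/673  [C, A, B are collinear ∩ EB ⟂ CA]
2. B_y = -1452/673  [C, A, B are collinear ∩ EB ⟂ CA]
   → B = (582/673, -1452/673)
3. D_x = 502566/97585  [A, E, D are collinear ∩ BD ⟂ AE]
4. D_y = -175692/97585  [A, E, D are collinear ∩ BD ⟂ AE]
   → D = (502566/97585, -175692/97585)

B = (582/673, -1452/673)
D = (502566/97585, -175692/97585)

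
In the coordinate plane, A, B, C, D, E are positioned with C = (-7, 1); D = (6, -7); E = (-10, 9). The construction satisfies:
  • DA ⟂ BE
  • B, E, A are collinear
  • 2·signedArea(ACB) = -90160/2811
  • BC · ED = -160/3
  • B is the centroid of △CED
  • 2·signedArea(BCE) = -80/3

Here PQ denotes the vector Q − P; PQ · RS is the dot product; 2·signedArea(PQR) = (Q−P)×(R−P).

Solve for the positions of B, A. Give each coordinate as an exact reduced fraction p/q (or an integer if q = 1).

A = (3702/937, -8079/937)
B = (-11/3, 1)

1. B_x = -11/3  [B is the centroid of △CED]
2. B_y = 1  [B is the centroid of △CED]
   → B = (-11/3, 1)
3. A_x = 3702/937  [B, E, A are collinear ∩ DA ⟂ BE]
4. A_y = -8079/937  [B, E, A are collinear ∩ DA ⟂ BE]
   → A = (3702/937, -8079/937)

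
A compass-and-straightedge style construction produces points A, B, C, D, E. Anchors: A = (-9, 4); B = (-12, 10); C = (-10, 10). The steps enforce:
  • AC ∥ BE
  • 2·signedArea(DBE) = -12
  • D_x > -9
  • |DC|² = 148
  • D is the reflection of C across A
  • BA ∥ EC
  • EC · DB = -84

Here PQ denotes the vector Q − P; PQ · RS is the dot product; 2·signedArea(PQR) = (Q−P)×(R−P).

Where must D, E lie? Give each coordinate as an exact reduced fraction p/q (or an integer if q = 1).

D = (-8, -2)
E = (-13, 16)

1. D_x = -8  [D is the reflection of C across A]
2. D_y = -2  [D is the reflection of C across A]
   → D = (-8, -2)
3. E_x = -13  [BA ∥ EC ∩ AC ∥ BE]
4. E_y = 16  [BA ∥ EC ∩ AC ∥ BE]
   → E = (-13, 16)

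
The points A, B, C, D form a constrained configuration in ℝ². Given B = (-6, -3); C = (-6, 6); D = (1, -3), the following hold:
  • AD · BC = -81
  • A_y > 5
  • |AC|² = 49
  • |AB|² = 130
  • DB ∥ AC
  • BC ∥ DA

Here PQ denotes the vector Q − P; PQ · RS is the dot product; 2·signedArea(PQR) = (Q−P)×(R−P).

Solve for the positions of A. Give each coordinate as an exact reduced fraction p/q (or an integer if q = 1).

1. A_x = 1  [DB ∥ AC ∩ BC ∥ DA]
2. A_y = 6  [DB ∥ AC ∩ BC ∥ DA]
   → A = (1, 6)

A = (1, 6)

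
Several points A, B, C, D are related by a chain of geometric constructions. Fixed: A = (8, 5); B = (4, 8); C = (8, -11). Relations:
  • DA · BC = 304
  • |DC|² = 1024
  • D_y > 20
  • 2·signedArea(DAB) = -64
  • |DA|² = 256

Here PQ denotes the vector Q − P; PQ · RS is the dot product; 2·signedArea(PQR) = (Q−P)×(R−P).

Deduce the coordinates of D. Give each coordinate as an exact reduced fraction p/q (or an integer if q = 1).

1. D_x = 8  [2·signedArea(DAB) = -64 ∩ DA · BC = 304]
2. D_y = 21  [2·signedArea(DAB) = -64 ∩ DA · BC = 304]
   → D = (8, 21)

D = (8, 21)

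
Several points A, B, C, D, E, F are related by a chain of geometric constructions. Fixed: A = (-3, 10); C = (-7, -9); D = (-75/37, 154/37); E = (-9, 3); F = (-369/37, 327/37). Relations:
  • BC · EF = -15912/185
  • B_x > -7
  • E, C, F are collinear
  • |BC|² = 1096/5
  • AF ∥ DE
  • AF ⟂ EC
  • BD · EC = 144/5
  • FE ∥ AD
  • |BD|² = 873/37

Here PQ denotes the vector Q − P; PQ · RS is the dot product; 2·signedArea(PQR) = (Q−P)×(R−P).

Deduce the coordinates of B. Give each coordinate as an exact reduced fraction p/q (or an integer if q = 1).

1. B_x = -33/5  [line -2·x + 12·y + -414/5 = 0 ∩ |BC|² = 1096/5]
2. B_y = 29/5  [line -2·x + 12·y + -414/5 = 0 ∩ |BC|² = 1096/5]
   → B = (-33/5, 29/5)

B = (-33/5, 29/5)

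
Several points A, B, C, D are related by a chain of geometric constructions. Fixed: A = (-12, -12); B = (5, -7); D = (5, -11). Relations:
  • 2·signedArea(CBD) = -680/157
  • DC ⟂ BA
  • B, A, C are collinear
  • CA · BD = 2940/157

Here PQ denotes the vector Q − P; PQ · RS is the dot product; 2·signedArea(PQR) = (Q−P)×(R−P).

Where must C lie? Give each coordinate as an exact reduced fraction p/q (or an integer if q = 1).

1. C_x = 615/157  [B, A, C are collinear ∩ DC ⟂ BA]
2. C_y = -1149/157  [B, A, C are collinear ∩ DC ⟂ BA]
   → C = (615/157, -1149/157)

C = (615/157, -1149/157)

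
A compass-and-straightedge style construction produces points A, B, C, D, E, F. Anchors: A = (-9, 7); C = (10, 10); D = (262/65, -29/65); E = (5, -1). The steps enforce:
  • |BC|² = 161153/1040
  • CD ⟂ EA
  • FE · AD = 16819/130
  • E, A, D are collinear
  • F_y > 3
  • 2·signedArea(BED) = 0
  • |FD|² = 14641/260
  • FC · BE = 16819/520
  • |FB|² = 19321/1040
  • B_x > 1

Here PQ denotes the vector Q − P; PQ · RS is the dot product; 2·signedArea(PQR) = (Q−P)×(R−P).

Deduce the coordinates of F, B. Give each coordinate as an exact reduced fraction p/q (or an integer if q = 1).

B = (327/260, 74/65)
F = (-323/130, 213/65)

1. F_x = -323/130  [line -847/65·x + 484/65·y + -7381/130 = 0 ∩ |FD|² = 14641/260]
2. F_y = 213/65  [line -847/65·x + 484/65·y + -7381/130 = 0 ∩ |FD|² = 14641/260]
   → F = (-323/130, 213/65)
3. B_x = 327/260  [2·signedArea(BED) = 0 ∩ FC · BE = 16819/520]
4. B_y = 74/65  [2·signedArea(BED) = 0 ∩ FC · BE = 16819/520]
   → B = (327/260, 74/65)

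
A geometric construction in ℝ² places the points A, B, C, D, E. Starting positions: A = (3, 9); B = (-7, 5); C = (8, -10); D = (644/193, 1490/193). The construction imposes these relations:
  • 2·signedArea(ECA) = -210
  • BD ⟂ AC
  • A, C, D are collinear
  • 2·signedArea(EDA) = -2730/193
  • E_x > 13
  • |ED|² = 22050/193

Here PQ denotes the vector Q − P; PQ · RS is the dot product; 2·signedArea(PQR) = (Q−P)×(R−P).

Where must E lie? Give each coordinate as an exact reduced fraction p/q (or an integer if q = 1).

1. E_x = 2639/193  [line -19·x + -5·y + 312 = 0 ∩ |ED|² = 22050/193]
2. E_y = 2015/193  [line -19·x + -5·y + 312 = 0 ∩ |ED|² = 22050/193]
   → E = (2639/193, 2015/193)

E = (2639/193, 2015/193)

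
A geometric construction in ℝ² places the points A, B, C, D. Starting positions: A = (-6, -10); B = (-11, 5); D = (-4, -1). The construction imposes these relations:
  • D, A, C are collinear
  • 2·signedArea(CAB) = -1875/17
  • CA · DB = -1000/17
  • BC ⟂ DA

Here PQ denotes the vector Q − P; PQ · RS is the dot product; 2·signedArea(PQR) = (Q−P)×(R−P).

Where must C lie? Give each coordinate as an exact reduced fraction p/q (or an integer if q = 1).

C = (-52/17, 55/17)

1. C_x = -52/17  [D, A, C are collinear ∩ BC ⟂ DA]
2. C_y = 55/17  [D, A, C are collinear ∩ BC ⟂ DA]
   → C = (-52/17, 55/17)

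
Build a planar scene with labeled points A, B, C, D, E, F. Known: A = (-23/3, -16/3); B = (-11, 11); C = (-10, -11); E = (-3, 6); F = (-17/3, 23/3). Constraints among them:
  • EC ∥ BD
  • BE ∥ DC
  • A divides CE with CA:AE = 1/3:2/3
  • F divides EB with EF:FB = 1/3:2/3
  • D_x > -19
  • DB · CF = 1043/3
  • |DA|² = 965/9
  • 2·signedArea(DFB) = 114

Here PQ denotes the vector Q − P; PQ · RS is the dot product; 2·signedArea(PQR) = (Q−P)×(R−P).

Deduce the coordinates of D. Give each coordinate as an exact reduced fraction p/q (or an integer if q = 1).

1. D_x = -18  [BE ∥ DC ∩ EC ∥ BD]
2. D_y = -6  [BE ∥ DC ∩ EC ∥ BD]
   → D = (-18, -6)

D = (-18, -6)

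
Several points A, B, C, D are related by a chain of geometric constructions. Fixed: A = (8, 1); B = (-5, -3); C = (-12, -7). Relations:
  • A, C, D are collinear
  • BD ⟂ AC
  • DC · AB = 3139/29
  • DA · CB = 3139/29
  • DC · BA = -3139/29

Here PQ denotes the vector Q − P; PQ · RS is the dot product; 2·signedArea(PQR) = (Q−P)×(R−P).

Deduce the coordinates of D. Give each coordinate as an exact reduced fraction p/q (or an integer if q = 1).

D = (-133/29, -117/29)

1. D_x = -133/29  [A, C, D are collinear ∩ BD ⟂ AC]
2. D_y = -117/29  [A, C, D are collinear ∩ BD ⟂ AC]
   → D = (-133/29, -117/29)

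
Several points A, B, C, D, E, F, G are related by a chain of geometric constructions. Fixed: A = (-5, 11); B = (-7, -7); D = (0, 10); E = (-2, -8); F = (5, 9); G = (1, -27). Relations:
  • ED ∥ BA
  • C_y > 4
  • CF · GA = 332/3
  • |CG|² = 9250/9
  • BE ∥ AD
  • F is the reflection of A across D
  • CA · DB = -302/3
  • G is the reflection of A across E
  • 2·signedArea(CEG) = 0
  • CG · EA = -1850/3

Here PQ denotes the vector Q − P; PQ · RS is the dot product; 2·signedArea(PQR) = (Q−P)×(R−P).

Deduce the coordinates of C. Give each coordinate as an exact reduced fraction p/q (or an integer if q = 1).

C = (-4, 14/3)

1. C_x = -4  [2·signedArea(CEG) = 0 ∩ CG · EA = -1850/3]
2. C_y = 14/3  [2·signedArea(CEG) = 0 ∩ CG · EA = -1850/3]
   → C = (-4, 14/3)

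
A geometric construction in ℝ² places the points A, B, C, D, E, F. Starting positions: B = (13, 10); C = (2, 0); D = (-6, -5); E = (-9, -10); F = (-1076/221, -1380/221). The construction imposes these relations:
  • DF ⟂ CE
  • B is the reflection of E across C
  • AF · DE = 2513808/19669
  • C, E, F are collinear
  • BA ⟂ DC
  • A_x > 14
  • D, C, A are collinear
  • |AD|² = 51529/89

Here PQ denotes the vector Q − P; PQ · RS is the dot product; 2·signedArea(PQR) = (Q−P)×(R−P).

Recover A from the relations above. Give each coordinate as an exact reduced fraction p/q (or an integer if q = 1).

1. A_x = 1282/89  [D, C, A are collinear ∩ BA ⟂ DC]
2. A_y = 690/89  [D, C, A are collinear ∩ BA ⟂ DC]
   → A = (1282/89, 690/89)

A = (1282/89, 690/89)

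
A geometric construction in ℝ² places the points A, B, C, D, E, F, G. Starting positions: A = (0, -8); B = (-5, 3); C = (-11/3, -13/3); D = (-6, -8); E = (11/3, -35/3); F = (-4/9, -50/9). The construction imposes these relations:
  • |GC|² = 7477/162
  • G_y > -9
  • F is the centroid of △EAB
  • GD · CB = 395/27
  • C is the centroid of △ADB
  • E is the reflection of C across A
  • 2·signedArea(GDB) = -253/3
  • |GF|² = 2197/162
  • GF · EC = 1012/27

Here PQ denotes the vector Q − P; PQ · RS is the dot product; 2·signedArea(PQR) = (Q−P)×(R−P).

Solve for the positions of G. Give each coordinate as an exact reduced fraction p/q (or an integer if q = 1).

G = (29/18, -155/18)

1. G_x = 29/18  [2·signedArea(GDB) = -253/3 ∩ GF · EC = 1012/27]
2. G_y = -155/18  [2·signedArea(GDB) = -253/3 ∩ GF · EC = 1012/27]
   → G = (29/18, -155/18)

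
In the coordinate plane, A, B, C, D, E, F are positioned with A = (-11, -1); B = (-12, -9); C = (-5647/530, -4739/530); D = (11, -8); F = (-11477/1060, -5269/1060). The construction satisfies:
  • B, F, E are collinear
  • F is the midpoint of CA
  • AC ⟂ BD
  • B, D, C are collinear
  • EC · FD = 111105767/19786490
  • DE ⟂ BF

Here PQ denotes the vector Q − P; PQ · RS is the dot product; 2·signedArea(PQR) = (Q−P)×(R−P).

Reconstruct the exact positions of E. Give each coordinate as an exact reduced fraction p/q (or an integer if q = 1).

1. E_x = -370930/37333  [B, F, E are collinear ∩ DE ⟂ BF]
2. E_y = -71195/37333  [B, F, E are collinear ∩ DE ⟂ BF]
   → E = (-370930/37333, -71195/37333)

E = (-370930/37333, -71195/37333)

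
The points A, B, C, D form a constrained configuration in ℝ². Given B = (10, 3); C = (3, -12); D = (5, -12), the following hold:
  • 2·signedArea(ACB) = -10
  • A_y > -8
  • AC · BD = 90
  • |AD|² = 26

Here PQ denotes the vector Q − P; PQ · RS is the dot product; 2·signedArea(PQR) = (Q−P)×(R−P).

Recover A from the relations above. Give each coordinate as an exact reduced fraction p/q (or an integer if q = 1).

A = (6, -7)

1. A_x = 6  [AC · BD = 90 ∩ 2·signedArea(ACB) = -10]
2. A_y = -7  [AC · BD = 90 ∩ 2·signedArea(ACB) = -10]
   → A = (6, -7)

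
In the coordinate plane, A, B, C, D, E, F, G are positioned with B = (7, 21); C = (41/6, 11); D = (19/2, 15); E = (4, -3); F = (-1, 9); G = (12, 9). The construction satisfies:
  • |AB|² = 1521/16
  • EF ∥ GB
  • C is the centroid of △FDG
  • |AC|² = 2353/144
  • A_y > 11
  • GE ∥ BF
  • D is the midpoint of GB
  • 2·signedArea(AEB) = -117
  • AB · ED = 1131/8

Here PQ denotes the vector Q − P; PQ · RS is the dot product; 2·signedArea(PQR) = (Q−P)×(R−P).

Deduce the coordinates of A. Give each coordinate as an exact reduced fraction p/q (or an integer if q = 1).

A = (43/4, 12)

1. A_x = 43/4  [2·signedArea(AEB) = -117 ∩ AB · ED = 1131/8]
2. A_y = 12  [2·signedArea(AEB) = -117 ∩ AB · ED = 1131/8]
   → A = (43/4, 12)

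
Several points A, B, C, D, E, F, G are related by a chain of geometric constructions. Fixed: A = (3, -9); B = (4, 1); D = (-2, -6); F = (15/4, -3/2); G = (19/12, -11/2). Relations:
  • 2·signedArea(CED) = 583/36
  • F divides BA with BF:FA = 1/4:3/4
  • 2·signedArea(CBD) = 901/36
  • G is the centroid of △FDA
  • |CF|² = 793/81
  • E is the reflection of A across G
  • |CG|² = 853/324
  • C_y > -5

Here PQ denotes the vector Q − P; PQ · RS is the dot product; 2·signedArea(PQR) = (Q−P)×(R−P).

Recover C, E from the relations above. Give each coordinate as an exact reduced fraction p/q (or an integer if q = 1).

C = (103/36, -9/2)
E = (1/6, -2)

1. C_x = 103/36  [line 7·x + -6·y + -1693/36 = 0 ∩ |CG|² = 853/324]
2. C_y = -9/2  [line 7·x + -6·y + -1693/36 = 0 ∩ |CG|² = 853/324]
   → C = (103/36, -9/2)
3. E_x = 1/6  [E is the reflection of A across G]
4. E_y = -2  [E is the reflection of A across G]
   → E = (1/6, -2)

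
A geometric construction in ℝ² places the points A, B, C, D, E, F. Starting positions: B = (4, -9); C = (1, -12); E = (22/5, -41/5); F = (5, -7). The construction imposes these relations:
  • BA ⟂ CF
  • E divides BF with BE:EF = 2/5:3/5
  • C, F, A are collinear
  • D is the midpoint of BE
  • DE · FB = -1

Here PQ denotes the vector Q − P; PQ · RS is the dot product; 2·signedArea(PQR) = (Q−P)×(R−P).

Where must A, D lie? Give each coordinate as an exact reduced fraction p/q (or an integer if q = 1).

1. A_x = 149/41  [C, F, A are collinear ∩ BA ⟂ CF]
2. A_y = -357/41  [C, F, A are collinear ∩ BA ⟂ CF]
   → A = (149/41, -357/41)
3. D_x = 21/5  [D is the midpoint of BE]
4. D_y = -43/5  [D is the midpoint of BE]
   → D = (21/5, -43/5)

A = (149/41, -357/41)
D = (21/5, -43/5)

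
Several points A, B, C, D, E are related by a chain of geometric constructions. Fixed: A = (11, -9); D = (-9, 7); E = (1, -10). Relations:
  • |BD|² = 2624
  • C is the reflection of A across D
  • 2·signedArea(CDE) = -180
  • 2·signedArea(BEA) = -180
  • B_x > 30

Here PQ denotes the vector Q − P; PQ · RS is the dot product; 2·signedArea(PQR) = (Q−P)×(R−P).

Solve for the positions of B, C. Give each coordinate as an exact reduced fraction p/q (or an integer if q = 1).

B = (31, -25)
C = (-29, 23)

1. B_x = 31  [line -1·x + 10·y + 281 = 0 ∩ |BD|² = 2624]
2. B_y = -25  [line -1·x + 10·y + 281 = 0 ∩ |BD|² = 2624]
   → B = (31, -25)
3. C_x = -29  [C is the reflection of A across D]
4. C_y = 23  [C is the reflection of A across D]
   → C = (-29, 23)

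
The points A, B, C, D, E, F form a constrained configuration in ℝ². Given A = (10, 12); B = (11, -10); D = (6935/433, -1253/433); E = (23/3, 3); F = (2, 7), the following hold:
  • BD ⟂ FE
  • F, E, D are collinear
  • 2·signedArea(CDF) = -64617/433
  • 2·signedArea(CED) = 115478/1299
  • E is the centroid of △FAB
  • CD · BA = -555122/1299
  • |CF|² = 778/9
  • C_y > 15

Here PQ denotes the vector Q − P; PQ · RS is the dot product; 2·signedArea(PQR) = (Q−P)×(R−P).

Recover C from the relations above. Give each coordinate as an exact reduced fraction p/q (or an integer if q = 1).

1. C_x = 13/3  [CD · BA = -555122/1299 ∩ 2·signedArea(CDF) = -64617/433]
2. C_y = 16  [CD · BA = -555122/1299 ∩ 2·signedArea(CDF) = -64617/433]
   → C = (13/3, 16)

C = (13/3, 16)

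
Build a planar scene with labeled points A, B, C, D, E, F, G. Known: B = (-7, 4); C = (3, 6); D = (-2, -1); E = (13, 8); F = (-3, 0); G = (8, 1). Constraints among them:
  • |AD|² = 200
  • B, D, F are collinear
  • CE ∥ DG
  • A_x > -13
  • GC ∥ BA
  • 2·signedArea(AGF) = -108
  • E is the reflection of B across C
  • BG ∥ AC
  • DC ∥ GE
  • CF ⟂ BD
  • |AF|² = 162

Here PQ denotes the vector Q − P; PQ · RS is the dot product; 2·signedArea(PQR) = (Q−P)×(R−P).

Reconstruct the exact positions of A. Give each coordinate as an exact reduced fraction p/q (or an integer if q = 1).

A = (-12, 9)

1. A_x = -12  [BG ∥ AC ∩ GC ∥ BA]
2. A_y = 9  [BG ∥ AC ∩ GC ∥ BA]
   → A = (-12, 9)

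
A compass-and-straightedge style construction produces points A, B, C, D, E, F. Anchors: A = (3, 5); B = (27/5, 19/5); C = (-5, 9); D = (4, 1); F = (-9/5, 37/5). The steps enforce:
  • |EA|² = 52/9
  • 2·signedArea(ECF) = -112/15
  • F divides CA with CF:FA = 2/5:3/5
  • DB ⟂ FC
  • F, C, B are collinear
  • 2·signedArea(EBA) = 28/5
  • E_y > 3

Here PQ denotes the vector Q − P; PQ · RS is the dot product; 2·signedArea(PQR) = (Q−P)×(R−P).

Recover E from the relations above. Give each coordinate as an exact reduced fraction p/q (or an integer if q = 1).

1. E_x = 1  [line -6/5·x + -12/5·y + 10 = 0 ∩ |EA|² = 52/9]
2. E_y = 11/3  [line -6/5·x + -12/5·y + 10 = 0 ∩ |EA|² = 52/9]
   → E = (1, 11/3)

E = (1, 11/3)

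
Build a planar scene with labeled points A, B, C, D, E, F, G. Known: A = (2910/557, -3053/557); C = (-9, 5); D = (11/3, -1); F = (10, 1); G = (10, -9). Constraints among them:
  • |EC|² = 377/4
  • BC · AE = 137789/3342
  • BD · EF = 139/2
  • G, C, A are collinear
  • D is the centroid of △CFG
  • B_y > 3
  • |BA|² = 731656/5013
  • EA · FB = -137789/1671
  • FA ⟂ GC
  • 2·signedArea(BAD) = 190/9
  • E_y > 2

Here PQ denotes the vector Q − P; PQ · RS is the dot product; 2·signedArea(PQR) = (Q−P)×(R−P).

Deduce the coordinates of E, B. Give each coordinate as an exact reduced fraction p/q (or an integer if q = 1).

B = (-8/3, 11/3)
E = (1/2, 3)

1. B_x = -8/3  [line -2496/557·x + -2603/1671·y + -31271/5013 = 0 ∩ |BA|² = 731656/5013]
2. B_y = 11/3  [line -2496/557·x + -2603/1671·y + -31271/5013 = 0 ∩ |BA|² = 731656/5013]
   → B = (-8/3, 11/3)
3. E_x = 1/2  [EA · FB = -137789/1671 ∩ BD · EF = 139/2]
4. E_y = 3  [EA · FB = -137789/1671 ∩ BD · EF = 139/2]
   → E = (1/2, 3)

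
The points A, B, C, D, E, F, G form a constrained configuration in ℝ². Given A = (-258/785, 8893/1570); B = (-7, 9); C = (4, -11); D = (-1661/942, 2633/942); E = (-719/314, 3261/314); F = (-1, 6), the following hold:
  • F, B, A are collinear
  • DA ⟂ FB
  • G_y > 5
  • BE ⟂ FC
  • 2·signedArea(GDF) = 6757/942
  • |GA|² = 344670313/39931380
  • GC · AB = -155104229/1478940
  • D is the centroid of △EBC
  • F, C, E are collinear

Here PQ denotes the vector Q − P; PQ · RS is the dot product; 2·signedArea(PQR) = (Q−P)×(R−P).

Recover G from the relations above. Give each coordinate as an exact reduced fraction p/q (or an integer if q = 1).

1. G_x = -9197/2826  [2·signedArea(GDF) = 6757/942 ∩ GC · AB = -155104229/1478940]
2. G_y = 16763/2826  [2·signedArea(GDF) = 6757/942 ∩ GC · AB = -155104229/1478940]
   → G = (-9197/2826, 16763/2826)

G = (-9197/2826, 16763/2826)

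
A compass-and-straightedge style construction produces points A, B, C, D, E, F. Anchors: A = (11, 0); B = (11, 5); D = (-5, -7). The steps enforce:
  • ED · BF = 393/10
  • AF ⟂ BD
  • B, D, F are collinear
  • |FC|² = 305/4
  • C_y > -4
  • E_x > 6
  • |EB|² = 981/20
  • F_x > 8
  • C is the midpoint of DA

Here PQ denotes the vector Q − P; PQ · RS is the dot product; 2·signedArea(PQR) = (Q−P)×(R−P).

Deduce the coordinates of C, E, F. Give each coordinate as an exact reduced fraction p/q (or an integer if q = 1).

1. C_x = 3  [C is the midpoint of DA]
2. C_y = -7/2  [C is the midpoint of DA]
   → C = (3, -7/2)
3. F_x = 43/5  [B, D, F are collinear ∩ AF ⟂ BD]
4. F_y = 16/5  [B, D, F are collinear ∩ AF ⟂ BD]
   → F = (43/5, 16/5)
5. E_x = 31/5  [line 12/5·x + 9/5·y + -147/10 = 0 ∩ |EB|² = 981/20]
6. E_y = -1/10  [line 12/5·x + 9/5·y + -147/10 = 0 ∩ |EB|² = 981/20]
   → E = (31/5, -1/10)

C = (3, -7/2)
E = (31/5, -1/10)
F = (43/5, 16/5)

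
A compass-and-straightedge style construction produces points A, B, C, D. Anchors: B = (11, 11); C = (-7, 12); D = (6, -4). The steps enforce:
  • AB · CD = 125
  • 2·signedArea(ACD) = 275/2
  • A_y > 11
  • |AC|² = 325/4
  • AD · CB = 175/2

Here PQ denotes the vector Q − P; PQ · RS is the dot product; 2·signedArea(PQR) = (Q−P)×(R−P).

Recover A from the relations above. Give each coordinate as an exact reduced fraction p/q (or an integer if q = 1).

1. A_x = 2  [2·signedArea(ACD) = 275/2 ∩ AD · CB = 175/2]
2. A_y = 23/2  [2·signedArea(ACD) = 275/2 ∩ AD · CB = 175/2]
   → A = (2, 23/2)

A = (2, 23/2)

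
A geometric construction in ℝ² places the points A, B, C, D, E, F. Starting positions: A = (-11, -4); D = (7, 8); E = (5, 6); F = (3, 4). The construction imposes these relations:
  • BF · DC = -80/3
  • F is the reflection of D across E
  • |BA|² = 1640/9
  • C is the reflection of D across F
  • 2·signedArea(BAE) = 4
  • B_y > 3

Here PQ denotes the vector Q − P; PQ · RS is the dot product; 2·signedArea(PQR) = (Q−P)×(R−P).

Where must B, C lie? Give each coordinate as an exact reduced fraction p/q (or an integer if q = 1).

1. B_x = 1/3  [line -10·x + 16·y + -50 = 0 ∩ |BA|² = 1640/9]
2. B_y = 10/3  [line -10·x + 16·y + -50 = 0 ∩ |BA|² = 1640/9]
   → B = (1/3, 10/3)
3. C_x = -1  [C is the reflection of D across F]
4. C_y = 0  [C is the reflection of D across F]
   → C = (-1, 0)

B = (1/3, 10/3)
C = (-1, 0)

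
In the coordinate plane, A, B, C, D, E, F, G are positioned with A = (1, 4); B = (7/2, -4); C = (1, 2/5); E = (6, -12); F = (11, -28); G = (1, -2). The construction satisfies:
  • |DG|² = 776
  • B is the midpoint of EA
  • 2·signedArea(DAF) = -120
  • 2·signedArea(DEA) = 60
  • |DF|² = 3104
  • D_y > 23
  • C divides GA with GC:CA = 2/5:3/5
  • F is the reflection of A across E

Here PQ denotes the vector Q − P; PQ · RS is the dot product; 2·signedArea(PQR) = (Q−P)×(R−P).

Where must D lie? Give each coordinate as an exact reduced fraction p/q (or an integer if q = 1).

D = (-9, 24)

1. D_x = -9  [line 32·x + 10·y + 48 = 0 ∩ |DG|² = 776]
2. D_y = 24  [line 32·x + 10·y + 48 = 0 ∩ |DG|² = 776]
   → D = (-9, 24)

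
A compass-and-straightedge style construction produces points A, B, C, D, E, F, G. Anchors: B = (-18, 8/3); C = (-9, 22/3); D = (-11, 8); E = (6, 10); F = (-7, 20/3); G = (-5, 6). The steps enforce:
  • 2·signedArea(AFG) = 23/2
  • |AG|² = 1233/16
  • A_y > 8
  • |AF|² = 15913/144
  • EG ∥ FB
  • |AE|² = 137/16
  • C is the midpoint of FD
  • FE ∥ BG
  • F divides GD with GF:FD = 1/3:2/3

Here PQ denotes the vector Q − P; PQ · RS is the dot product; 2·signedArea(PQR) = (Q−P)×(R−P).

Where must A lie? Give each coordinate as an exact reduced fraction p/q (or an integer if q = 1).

1. A_x = 13/4  [line 2/3·x + 2·y + -121/6 = 0 ∩ |AE|² = 137/16]
2. A_y = 9  [line 2/3·x + 2·y + -121/6 = 0 ∩ |AE|² = 137/16]
   → A = (13/4, 9)

A = (13/4, 9)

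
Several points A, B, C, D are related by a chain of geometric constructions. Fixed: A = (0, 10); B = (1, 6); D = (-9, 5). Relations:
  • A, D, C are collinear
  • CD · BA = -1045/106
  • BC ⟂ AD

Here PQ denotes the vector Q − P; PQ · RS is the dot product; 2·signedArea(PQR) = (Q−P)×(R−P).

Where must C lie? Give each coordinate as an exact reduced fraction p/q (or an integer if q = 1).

1. C_x = -99/106  [A, D, C are collinear ∩ BC ⟂ AD]
2. C_y = 1005/106  [A, D, C are collinear ∩ BC ⟂ AD]
   → C = (-99/106, 1005/106)

C = (-99/106, 1005/106)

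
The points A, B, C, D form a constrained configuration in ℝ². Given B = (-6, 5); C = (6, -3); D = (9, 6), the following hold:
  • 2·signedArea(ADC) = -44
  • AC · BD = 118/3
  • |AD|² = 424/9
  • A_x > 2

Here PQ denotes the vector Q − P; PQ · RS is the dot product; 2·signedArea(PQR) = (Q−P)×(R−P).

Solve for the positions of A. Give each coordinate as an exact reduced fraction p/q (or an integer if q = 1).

A = (3, 8/3)

1. A_x = 3  [2·signedArea(ADC) = -44 ∩ AC · BD = 118/3]
2. A_y = 8/3  [2·signedArea(ADC) = -44 ∩ AC · BD = 118/3]
   → A = (3, 8/3)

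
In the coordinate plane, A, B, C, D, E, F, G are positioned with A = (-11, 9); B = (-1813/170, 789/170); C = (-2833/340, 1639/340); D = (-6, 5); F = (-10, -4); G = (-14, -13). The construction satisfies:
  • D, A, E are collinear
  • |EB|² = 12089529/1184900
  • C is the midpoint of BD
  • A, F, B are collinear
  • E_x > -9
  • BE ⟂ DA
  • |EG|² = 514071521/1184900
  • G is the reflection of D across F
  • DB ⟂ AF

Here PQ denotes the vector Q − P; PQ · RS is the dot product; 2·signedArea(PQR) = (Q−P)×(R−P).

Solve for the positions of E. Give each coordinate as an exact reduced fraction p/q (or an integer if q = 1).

E = (-12085/1394, 24867/3485)

1. E_x = -12085/1394  [D, A, E are collinear ∩ BE ⟂ DA]
2. E_y = 24867/3485  [D, A, E are collinear ∩ BE ⟂ DA]
   → E = (-12085/1394, 24867/3485)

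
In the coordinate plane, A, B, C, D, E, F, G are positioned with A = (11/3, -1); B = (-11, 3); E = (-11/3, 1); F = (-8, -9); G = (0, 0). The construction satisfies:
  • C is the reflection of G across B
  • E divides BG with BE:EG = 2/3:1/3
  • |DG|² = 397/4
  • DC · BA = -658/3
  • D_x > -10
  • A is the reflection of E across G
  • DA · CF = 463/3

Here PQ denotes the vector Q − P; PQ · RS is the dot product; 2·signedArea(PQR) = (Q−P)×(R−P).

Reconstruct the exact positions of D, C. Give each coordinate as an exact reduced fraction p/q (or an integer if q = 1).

1. C_x = -22  [C is the reflection of G across B]
2. C_y = 6  [C is the reflection of G across B]
   → C = (-22, 6)
3. D_x = -19/2  [DC · BA = -658/3 ∩ DA · CF = 463/3]
4. D_y = -3  [DC · BA = -658/3 ∩ DA · CF = 463/3]
   → D = (-19/2, -3)

C = (-22, 6)
D = (-19/2, -3)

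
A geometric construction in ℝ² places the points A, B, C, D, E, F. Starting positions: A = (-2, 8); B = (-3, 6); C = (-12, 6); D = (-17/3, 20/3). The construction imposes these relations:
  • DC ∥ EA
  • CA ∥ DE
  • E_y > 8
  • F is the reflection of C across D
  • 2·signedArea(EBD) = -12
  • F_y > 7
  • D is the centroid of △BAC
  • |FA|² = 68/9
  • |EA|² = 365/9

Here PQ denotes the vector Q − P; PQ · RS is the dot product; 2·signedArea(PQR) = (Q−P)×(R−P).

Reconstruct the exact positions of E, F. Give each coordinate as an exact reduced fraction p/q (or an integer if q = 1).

1. E_x = 13/3  [DC ∥ EA ∩ CA ∥ DE]
2. E_y = 26/3  [DC ∥ EA ∩ CA ∥ DE]
   → E = (13/3, 26/3)
3. F_x = 2/3  [F is the reflection of C across D]
4. F_y = 22/3  [F is the reflection of C across D]
   → F = (2/3, 22/3)

E = (13/3, 26/3)
F = (2/3, 22/3)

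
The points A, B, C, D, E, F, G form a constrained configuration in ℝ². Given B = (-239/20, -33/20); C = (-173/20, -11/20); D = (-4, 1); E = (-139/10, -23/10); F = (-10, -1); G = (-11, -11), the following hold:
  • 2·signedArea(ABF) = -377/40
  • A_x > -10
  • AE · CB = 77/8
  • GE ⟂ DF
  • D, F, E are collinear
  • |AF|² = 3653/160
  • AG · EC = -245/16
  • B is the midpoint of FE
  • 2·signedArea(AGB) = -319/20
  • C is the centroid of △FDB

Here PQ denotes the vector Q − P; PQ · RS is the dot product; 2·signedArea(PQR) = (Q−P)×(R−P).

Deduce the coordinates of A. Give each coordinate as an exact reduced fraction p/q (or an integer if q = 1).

A = (-393/40, -231/40)

1. A_x = -393/40  [2·signedArea(ABF) = -377/40 ∩ AE · CB = 77/8]
2. A_y = -231/40  [2·signedArea(ABF) = -377/40 ∩ AE · CB = 77/8]
   → A = (-393/40, -231/40)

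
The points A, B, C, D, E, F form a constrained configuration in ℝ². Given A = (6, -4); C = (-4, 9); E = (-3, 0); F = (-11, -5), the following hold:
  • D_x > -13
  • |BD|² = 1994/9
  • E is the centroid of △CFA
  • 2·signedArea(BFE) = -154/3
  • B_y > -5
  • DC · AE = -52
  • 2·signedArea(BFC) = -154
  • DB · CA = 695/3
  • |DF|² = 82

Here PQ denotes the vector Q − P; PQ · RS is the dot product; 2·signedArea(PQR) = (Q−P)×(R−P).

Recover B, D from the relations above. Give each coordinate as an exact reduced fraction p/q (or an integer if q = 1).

1. B_x = 1/3  [2·signedArea(BFE) = -154/3 ∩ 2·signedArea(BFC) = -154]
2. B_y = -13/3  [2·signedArea(BFE) = -154/3 ∩ 2·signedArea(BFC) = -154]
   → B = (1/3, -13/3)
3. D_x = -12  [DC · AE = -52 ∩ DB · CA = 695/3]
4. D_y = 4  [DC · AE = -52 ∩ DB · CA = 695/3]
   → D = (-12, 4)

B = (1/3, -13/3)
D = (-12, 4)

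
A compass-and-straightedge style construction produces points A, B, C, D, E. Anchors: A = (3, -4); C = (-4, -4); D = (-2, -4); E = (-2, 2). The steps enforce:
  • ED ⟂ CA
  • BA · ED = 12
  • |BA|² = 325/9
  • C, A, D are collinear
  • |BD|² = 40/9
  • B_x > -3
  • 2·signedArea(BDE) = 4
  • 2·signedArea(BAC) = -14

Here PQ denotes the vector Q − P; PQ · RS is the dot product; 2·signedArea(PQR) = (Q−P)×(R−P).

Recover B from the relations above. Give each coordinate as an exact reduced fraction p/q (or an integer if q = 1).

B = (-8/3, -2)

1. B_x = -8/3  [2·signedArea(BDE) = 4 ∩ 2·signedArea(BAC) = -14]
2. B_y = -2  [2·signedArea(BDE) = 4 ∩ 2·signedArea(BAC) = -14]
   → B = (-8/3, -2)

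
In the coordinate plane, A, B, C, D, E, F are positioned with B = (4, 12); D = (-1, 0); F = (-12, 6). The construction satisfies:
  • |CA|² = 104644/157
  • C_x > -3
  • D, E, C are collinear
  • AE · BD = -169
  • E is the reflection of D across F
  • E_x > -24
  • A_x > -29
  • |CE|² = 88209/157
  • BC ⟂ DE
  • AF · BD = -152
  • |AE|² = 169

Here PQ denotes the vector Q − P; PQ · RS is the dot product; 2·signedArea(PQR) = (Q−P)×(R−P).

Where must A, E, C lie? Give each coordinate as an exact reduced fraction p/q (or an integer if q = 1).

A = (-28, 0)
C = (-344/157, 102/157)
E = (-23, 12)

1. E_x = -23  [E is the reflection of D across F]
2. E_y = 12  [E is the reflection of D across F]
   → E = (-23, 12)
3. C_x = -344/157  [D, E, C are collinear ∩ BC ⟂ DE]
4. C_y = 102/157  [D, E, C are collinear ∩ BC ⟂ DE]
   → C = (-344/157, 102/157)
5. A_x = -28  [line 5·x + 12·y + 140 = 0 ∩ |AE|² = 169]
6. A_y = 0  [line 5·x + 12·y + 140 = 0 ∩ |AE|² = 169]
   → A = (-28, 0)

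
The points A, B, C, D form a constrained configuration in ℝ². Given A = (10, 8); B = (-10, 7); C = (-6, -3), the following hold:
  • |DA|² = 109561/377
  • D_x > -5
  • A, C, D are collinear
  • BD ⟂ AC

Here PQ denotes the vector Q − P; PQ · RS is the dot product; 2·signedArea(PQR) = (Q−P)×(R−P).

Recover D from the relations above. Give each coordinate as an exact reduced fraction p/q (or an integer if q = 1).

D = (-1526/377, -625/377)

1. D_x = -1526/377  [A, C, D are collinear ∩ BD ⟂ AC]
2. D_y = -625/377  [A, C, D are collinear ∩ BD ⟂ AC]
   → D = (-1526/377, -625/377)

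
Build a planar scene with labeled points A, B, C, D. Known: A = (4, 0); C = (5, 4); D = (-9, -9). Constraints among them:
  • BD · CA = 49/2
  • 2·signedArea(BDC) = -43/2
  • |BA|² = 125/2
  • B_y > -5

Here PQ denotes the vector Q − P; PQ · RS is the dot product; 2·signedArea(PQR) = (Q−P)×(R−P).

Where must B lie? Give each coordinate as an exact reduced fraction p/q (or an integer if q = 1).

B = (-5/2, -9/2)

1. B_x = -5/2  [2·signedArea(BDC) = -43/2 ∩ BD · CA = 49/2]
2. B_y = -9/2  [2·signedArea(BDC) = -43/2 ∩ BD · CA = 49/2]
   → B = (-5/2, -9/2)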